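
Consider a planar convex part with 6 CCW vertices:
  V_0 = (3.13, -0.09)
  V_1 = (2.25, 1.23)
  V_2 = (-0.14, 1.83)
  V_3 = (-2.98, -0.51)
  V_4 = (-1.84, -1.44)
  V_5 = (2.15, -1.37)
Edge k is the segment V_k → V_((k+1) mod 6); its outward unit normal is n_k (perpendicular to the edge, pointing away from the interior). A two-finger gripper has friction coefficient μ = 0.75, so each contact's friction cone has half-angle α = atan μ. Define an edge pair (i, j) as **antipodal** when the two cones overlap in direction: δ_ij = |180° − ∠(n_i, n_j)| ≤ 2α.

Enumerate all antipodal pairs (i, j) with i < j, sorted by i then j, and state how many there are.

α = atan 0.75 = 36.87°;  2α = 73.74°
n_0 = (+0.8321, +0.5547)
n_1 = (+0.2435, +0.9699)
n_2 = (-0.6359, +0.7718)
n_3 = (-0.6321, -0.7749)
n_4 = (+0.0175, -0.9998)
n_5 = (+0.7940, -0.6079)
  (0,1): δ = 137.78°  ·
  (0,2): δ = 84.20°  ·
  (0,3): δ = 17.10°  ✓
  (0,4): δ = 57.32°  ✓
  (0,5): δ = 108.87°  ·
  (1,2): δ = 126.42°  ·
  (1,3): δ = 25.11°  ✓
  (1,4): δ = 15.10°  ✓
  (1,5): δ = 66.65°  ✓
  (2,3): δ = 78.69°  ·
  (2,4): δ = 38.48°  ✓
  (2,5): δ = 13.07°  ✓
  (3,4): δ = 139.79°  ·
  (3,5): δ = 88.23°  ·
  (4,5): δ = 128.44°  ·
antipodal pairs: 7

count = 7; pairs: (0,3), (0,4), (1,3), (1,4), (1,5), (2,4), (2,5)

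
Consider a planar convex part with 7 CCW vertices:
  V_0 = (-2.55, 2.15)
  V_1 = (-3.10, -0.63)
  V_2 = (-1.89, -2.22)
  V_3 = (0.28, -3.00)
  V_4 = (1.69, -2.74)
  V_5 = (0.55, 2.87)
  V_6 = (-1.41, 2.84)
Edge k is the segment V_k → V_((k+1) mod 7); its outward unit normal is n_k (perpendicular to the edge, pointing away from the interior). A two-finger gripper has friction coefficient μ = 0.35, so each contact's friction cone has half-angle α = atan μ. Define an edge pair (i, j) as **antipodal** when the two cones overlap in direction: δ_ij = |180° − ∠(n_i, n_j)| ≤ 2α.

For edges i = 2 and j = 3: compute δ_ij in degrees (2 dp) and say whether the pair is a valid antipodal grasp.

δ = 149.78°, invalid

α = atan 0.35 = 19.29°;  2α = 38.58°
edge 2: e_2 = (+2.17, -0.78);  n_2 = (-0.3383, -0.9411)
edge 3: e_3 = (+1.41, +0.26);  n_3 = (+0.1813, -0.9834)
∠(n_2, n_3) = 30.22°
δ = |180° − 30.22°| = 149.78°
149.78° > 2α = 38.58°  →  invalid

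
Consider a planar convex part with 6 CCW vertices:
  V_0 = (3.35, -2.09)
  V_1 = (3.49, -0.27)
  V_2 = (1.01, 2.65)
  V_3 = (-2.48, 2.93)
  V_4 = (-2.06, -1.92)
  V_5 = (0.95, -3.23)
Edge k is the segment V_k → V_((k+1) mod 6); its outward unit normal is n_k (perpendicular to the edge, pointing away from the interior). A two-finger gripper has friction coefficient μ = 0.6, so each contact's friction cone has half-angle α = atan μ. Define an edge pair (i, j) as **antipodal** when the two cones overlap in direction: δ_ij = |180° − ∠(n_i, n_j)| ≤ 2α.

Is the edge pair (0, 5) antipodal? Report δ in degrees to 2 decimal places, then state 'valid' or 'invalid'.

α = atan 0.6 = 30.96°;  2α = 61.93°
edge 0: e_0 = (+0.14, +1.82);  n_0 = (+0.9971, -0.0767)
edge 5: e_5 = (+2.40, +1.14);  n_5 = (+0.4291, -0.9033)
∠(n_0, n_5) = 60.19°
δ = |180° − 60.19°| = 119.81°
119.81° > 2α = 61.93°  →  invalid

δ = 119.81°, invalid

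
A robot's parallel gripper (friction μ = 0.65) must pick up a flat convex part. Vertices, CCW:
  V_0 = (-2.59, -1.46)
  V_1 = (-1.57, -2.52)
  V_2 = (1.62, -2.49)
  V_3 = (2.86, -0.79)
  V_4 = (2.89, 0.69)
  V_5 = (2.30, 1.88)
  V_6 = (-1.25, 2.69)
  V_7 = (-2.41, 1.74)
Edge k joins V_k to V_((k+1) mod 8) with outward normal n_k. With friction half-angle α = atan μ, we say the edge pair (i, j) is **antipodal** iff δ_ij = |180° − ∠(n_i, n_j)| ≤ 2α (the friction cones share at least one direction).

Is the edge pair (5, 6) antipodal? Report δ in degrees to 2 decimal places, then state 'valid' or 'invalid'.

δ = 127.83°, invalid

α = atan 0.65 = 33.02°;  2α = 66.05°
edge 5: e_5 = (-3.55, +0.81);  n_5 = (+0.2225, +0.9749)
edge 6: e_6 = (-1.16, -0.95);  n_6 = (-0.6336, +0.7737)
∠(n_5, n_6) = 52.17°
δ = |180° − 52.17°| = 127.83°
127.83° > 2α = 66.05°  →  invalid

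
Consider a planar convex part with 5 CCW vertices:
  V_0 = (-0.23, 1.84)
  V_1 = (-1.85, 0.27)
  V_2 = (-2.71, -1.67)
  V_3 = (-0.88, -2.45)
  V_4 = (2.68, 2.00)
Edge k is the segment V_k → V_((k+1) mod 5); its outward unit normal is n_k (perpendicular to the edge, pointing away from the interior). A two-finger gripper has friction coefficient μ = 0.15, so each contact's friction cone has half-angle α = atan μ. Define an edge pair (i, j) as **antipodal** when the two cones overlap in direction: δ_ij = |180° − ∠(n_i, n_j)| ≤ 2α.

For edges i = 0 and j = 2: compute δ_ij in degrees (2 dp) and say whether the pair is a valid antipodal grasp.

δ = 67.19°, invalid

α = atan 0.15 = 8.53°;  2α = 17.06°
edge 0: e_0 = (-1.62, -1.57);  n_0 = (-0.6959, +0.7181)
edge 2: e_2 = (+1.83, -0.78);  n_2 = (-0.3921, -0.9199)
∠(n_0, n_2) = 112.81°
δ = |180° − 112.81°| = 67.19°
67.19° > 2α = 17.06°  →  invalid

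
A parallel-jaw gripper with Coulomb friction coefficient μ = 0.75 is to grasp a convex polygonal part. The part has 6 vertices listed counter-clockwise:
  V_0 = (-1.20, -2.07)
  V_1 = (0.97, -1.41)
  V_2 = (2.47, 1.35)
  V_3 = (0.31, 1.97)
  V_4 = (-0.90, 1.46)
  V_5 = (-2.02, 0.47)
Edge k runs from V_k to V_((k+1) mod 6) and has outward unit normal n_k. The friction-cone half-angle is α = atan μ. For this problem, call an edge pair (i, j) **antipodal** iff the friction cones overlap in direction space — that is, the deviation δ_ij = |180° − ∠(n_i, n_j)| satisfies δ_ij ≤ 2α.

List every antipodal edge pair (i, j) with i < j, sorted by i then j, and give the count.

α = atan 0.75 = 36.87°;  2α = 73.74°
n_0 = (+0.2910, -0.9567)
n_1 = (+0.8786, -0.4775)
n_2 = (+0.2759, +0.9612)
n_3 = (-0.3884, +0.9215)
n_4 = (-0.6623, +0.7493)
n_5 = (-0.9516, -0.3072)
  (0,1): δ = 135.44°  ·
  (0,2): δ = 32.93°  ✓
  (0,3): δ = 5.94°  ✓
  (0,4): δ = 24.56°  ✓
  (0,5): δ = 90.97°  ·
  (1,2): δ = 77.49°  ·
  (1,3): δ = 38.62°  ✓
  (1,4): δ = 20.00°  ✓
  (1,5): δ = 46.41°  ✓
  (2,3): δ = 141.13°  ·
  (2,4): δ = 122.51°  ·
  (2,5): δ = 56.09°  ✓
  (3,4): δ = 161.38°  ·
  (3,5): δ = 94.96°  ·
  (4,5): δ = 113.58°  ·
antipodal pairs: 7

count = 7; pairs: (0,2), (0,3), (0,4), (1,3), (1,4), (1,5), (2,5)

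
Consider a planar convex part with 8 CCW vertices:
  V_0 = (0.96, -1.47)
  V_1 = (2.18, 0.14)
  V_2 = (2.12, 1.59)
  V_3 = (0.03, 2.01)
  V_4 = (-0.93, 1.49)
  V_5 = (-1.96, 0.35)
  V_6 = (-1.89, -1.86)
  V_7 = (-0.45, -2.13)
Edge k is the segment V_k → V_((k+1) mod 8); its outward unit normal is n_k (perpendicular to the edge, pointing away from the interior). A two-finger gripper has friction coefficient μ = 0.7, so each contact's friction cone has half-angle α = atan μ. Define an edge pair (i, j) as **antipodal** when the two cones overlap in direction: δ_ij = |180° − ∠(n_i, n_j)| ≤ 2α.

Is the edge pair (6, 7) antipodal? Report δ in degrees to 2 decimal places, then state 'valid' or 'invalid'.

α = atan 0.7 = 34.99°;  2α = 69.98°
edge 6: e_6 = (+1.44, -0.27);  n_6 = (-0.1843, -0.9829)
edge 7: e_7 = (+1.41, +0.66);  n_7 = (+0.4239, -0.9057)
∠(n_6, n_7) = 35.70°
δ = |180° − 35.70°| = 144.30°
144.30° > 2α = 69.98°  →  invalid

δ = 144.30°, invalid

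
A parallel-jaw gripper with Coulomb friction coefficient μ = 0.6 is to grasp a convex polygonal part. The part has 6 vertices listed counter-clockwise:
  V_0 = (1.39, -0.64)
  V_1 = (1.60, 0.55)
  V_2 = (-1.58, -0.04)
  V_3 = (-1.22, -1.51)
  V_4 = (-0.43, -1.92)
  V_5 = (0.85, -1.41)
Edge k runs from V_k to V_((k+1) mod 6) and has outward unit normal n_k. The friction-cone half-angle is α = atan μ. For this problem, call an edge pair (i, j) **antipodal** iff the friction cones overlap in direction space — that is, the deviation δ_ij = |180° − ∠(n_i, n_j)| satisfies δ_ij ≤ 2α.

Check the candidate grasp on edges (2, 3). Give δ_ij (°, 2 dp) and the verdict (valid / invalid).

α = atan 0.6 = 30.96°;  2α = 61.93°
edge 2: e_2 = (+0.36, -1.47);  n_2 = (-0.9713, -0.2379)
edge 3: e_3 = (+0.79, -0.41);  n_3 = (-0.4606, -0.8876)
∠(n_2, n_3) = 48.81°
δ = |180° − 48.81°| = 131.19°
131.19° > 2α = 61.93°  →  invalid

δ = 131.19°, invalid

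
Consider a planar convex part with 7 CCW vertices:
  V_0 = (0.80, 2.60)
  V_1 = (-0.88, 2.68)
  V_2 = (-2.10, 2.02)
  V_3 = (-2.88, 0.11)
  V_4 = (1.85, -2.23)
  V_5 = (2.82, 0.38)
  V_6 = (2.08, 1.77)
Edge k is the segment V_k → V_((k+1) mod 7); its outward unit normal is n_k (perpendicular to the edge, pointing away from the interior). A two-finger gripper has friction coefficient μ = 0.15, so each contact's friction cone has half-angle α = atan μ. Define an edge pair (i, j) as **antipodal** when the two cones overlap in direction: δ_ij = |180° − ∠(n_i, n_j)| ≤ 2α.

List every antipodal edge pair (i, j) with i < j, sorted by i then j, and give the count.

α = atan 0.15 = 8.53°;  2α = 17.06°
n_0 = (+0.0476, +0.9989)
n_1 = (-0.4758, +0.8795)
n_2 = (-0.9258, +0.3781)
n_3 = (-0.4434, -0.8963)
n_4 = (+0.9374, -0.3484)
n_5 = (+0.8827, +0.4699)
n_6 = (+0.5441, +0.8390)
  (0,1): δ = 148.86°  ·
  (0,2): δ = 109.49°  ·
  (0,3): δ = 23.60°  ·
  (0,4): δ = 72.34°  ·
  (0,5): δ = 120.76°  ·
  (0,6): δ = 149.77°  ·
  (1,2): δ = 140.63°  ·
  (1,3): δ = 54.73°  ·
  (1,4): δ = 41.20°  ·
  (1,5): δ = 89.62°  ·
  (1,6): δ = 118.63°  ·
  (2,3): δ = 94.11°  ·
  (2,4): δ = 1.83°  ✓
  (2,5): δ = 50.24°  ·
  (2,6): δ = 79.25°  ·
  (3,4): δ = 84.07°  ·
  (3,5): δ = 35.65°  ·
  (3,6): δ = 6.64°  ✓
  (4,5): δ = 131.58°  ·
  (4,6): δ = 102.57°  ·
  (5,6): δ = 150.99°  ·
antipodal pairs: 2

count = 2; pairs: (2,4), (3,6)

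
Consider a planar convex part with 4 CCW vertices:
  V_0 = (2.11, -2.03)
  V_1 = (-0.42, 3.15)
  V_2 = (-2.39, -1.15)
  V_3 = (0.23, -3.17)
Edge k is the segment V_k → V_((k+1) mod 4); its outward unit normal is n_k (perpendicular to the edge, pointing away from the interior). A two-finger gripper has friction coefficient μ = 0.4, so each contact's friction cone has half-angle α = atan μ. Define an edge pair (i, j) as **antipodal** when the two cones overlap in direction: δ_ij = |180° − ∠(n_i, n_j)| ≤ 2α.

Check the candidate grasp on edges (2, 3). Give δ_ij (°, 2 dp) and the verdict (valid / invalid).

δ = 111.14°, invalid

α = atan 0.4 = 21.80°;  2α = 43.60°
edge 2: e_2 = (+2.62, -2.02);  n_2 = (-0.6106, -0.7919)
edge 3: e_3 = (+1.88, +1.14);  n_3 = (+0.5185, -0.8551)
∠(n_2, n_3) = 68.86°
δ = |180° − 68.86°| = 111.14°
111.14° > 2α = 43.60°  →  invalid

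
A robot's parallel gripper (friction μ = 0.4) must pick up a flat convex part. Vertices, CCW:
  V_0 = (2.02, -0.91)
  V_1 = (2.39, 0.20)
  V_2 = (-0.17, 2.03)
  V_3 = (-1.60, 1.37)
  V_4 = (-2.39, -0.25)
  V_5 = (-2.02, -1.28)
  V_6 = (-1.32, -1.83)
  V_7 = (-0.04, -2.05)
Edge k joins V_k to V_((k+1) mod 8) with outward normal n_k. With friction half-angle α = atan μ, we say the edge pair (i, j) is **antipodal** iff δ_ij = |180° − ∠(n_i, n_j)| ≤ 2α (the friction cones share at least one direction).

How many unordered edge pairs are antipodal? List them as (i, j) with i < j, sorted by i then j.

count = 8; pairs: (0,3), (0,4), (1,4), (1,5), (1,6), (2,6), (2,7), (3,7)

α = atan 0.4 = 21.80°;  2α = 43.60°
n_0 = (+0.9487, -0.3162)
n_1 = (+0.5815, +0.8135)
n_2 = (-0.4191, +0.9080)
n_3 = (-0.8988, +0.4383)
n_4 = (-0.9411, -0.3381)
n_5 = (-0.6178, -0.7863)
n_6 = (-0.1694, -0.9855)
n_7 = (+0.4842, -0.8750)
  (0,1): δ = 107.12°  ·
  (0,2): δ = 46.79°  ·
  (0,3): δ = 7.56°  ✓
  (0,4): δ = 38.19°  ✓
  (0,5): δ = 70.28°  ·
  (0,6): δ = 98.68°  ·
  (0,7): δ = 137.40°  ·
  (1,2): δ = 119.67°  ·
  (1,3): δ = 80.44°  ·
  (1,4): δ = 34.68°  ✓
  (1,5): δ = 2.60°  ✓
  (1,6): δ = 25.81°  ✓
  (1,7): δ = 64.52°  ·
  (2,3): δ = 140.77°  ·
  (2,4): δ = 95.02°  ·
  (2,5): δ = 62.93°  ·
  (2,6): δ = 34.53°  ✓
  (2,7): δ = 4.18°  ✓
  (3,4): δ = 134.24°  ·
  (3,5): δ = 102.16°  ·
  (3,6): δ = 73.76°  ·
  (3,7): δ = 35.04°  ✓
  (4,5): δ = 147.92°  ·
  (4,6): δ = 119.51°  ·
  (4,7): δ = 80.80°  ·
  (5,6): δ = 151.60°  ·
  (5,7): δ = 112.88°  ·
  (6,7): δ = 141.29°  ·
antipodal pairs: 8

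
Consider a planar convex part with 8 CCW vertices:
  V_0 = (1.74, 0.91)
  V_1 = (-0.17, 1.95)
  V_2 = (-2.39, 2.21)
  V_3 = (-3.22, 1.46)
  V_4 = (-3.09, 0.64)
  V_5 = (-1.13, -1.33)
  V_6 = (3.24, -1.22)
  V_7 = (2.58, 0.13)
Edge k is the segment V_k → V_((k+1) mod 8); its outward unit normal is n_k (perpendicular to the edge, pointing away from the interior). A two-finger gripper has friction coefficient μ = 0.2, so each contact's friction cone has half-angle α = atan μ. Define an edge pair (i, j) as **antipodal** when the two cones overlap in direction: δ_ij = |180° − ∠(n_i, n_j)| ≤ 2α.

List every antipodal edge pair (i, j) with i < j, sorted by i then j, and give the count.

α = atan 0.2 = 11.31°;  2α = 22.62°
n_0 = (+0.4782, +0.8782)
n_1 = (+0.1163, +0.9932)
n_2 = (-0.6704, +0.7420)
n_3 = (-0.9877, -0.1566)
n_4 = (-0.7089, -0.7053)
n_5 = (+0.0252, -0.9997)
n_6 = (+0.8984, +0.4392)
n_7 = (+0.6805, +0.7328)
  (0,1): δ = 158.11°  ·
  (0,2): δ = 109.33°  ·
  (0,3): δ = 52.42°  ·
  (0,4): δ = 16.58°  ✓
  (0,5): δ = 30.01°  ·
  (0,6): δ = 144.62°  ·
  (0,7): δ = 165.69°  ·
  (1,2): δ = 131.22°  ·
  (1,3): δ = 74.31°  ·
  (1,4): δ = 38.47°  ·
  (1,5): δ = 8.12°  ✓
  (1,6): δ = 122.73°  ·
  (1,7): δ = 143.80°  ·
  (2,3): δ = 123.09°  ·
  (2,4): δ = 87.25°  ·
  (2,5): δ = 40.66°  ·
  (2,6): δ = 73.95°  ·
  (2,7): δ = 95.02°  ·
  (3,4): δ = 144.15°  ·
  (3,5): δ = 97.57°  ·
  (3,6): δ = 17.04°  ✓
  (3,7): δ = 38.11°  ·
  (4,5): δ = 133.41°  ·
  (4,6): δ = 18.80°  ✓
  (4,7): δ = 2.27°  ✓
  (5,6): δ = 65.39°  ·
  (5,7): δ = 44.32°  ·
  (6,7): δ = 158.93°  ·
antipodal pairs: 5

count = 5; pairs: (0,4), (1,5), (3,6), (4,6), (4,7)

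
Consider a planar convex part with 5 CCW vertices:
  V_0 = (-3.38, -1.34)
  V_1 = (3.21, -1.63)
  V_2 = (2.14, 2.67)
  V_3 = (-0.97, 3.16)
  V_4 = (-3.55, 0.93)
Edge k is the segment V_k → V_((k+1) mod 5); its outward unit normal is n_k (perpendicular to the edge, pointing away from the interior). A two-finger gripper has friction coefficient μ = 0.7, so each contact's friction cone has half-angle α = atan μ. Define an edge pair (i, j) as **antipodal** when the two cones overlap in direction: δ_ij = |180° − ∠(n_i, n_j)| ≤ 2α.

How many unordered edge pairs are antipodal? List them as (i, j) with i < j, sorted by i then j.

α = atan 0.7 = 34.99°;  2α = 69.98°
n_0 = (-0.0440, -0.9990)
n_1 = (+0.9704, +0.2415)
n_2 = (+0.1556, +0.9878)
n_3 = (-0.6539, +0.7566)
n_4 = (-0.9972, -0.0747)
  (0,1): δ = 73.51°  ·
  (0,2): δ = 6.43°  ✓
  (0,3): δ = 43.36°  ✓
  (0,4): δ = 96.80°  ·
  (1,2): δ = 112.93°  ·
  (1,3): δ = 63.14°  ✓
  (1,4): δ = 9.69°  ✓
  (2,3): δ = 130.21°  ·
  (2,4): δ = 76.76°  ·
  (3,4): δ = 126.56°  ·
antipodal pairs: 4

count = 4; pairs: (0,2), (0,3), (1,3), (1,4)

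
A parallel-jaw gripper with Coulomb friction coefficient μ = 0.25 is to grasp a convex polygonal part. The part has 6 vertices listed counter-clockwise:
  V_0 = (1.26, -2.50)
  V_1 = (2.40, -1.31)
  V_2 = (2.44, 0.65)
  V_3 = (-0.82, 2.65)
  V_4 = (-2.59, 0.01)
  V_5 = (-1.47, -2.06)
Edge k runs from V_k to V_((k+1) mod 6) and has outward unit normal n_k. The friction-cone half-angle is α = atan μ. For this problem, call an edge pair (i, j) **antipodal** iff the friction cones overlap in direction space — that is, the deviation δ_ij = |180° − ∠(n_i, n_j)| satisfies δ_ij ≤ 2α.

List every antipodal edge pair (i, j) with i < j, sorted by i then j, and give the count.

count = 2; pairs: (0,3), (2,5)

α = atan 0.25 = 14.04°;  2α = 28.07°
n_0 = (+0.7221, -0.6918)
n_1 = (+0.9998, -0.0204)
n_2 = (+0.5229, +0.8524)
n_3 = (-0.8306, +0.5569)
n_4 = (-0.8795, -0.4759)
n_5 = (-0.1591, -0.9873)
  (0,1): δ = 137.40°  ·
  (0,2): δ = 77.76°  ·
  (0,3): δ = 9.93°  ✓
  (0,4): δ = 72.19°  ·
  (0,5): δ = 124.61°  ·
  (1,2): δ = 120.36°  ·
  (1,3): δ = 32.67°  ·
  (1,4): δ = 29.59°  ·
  (1,5): δ = 82.01°  ·
  (2,3): δ = 92.31°  ·
  (2,4): δ = 30.05°  ·
  (2,5): δ = 22.37°  ✓
  (3,4): δ = 117.74°  ·
  (3,5): δ = 65.32°  ·
  (4,5): δ = 127.57°  ·
antipodal pairs: 2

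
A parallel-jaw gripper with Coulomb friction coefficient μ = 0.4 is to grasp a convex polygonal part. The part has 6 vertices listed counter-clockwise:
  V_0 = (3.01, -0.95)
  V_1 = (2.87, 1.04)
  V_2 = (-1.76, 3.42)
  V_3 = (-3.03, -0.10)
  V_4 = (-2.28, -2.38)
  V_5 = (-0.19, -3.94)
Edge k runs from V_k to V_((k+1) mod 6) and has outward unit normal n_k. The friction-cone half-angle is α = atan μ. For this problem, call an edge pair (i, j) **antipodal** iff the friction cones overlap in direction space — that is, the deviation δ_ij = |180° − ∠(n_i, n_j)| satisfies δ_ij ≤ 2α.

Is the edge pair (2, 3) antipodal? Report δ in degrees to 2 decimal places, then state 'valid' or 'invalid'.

α = atan 0.4 = 21.80°;  2α = 43.60°
edge 2: e_2 = (-1.27, -3.52);  n_2 = (-0.9406, +0.3394)
edge 3: e_3 = (+0.75, -2.28);  n_3 = (-0.9499, -0.3125)
∠(n_2, n_3) = 38.05°
δ = |180° − 38.05°| = 141.95°
141.95° > 2α = 43.60°  →  invalid

δ = 141.95°, invalid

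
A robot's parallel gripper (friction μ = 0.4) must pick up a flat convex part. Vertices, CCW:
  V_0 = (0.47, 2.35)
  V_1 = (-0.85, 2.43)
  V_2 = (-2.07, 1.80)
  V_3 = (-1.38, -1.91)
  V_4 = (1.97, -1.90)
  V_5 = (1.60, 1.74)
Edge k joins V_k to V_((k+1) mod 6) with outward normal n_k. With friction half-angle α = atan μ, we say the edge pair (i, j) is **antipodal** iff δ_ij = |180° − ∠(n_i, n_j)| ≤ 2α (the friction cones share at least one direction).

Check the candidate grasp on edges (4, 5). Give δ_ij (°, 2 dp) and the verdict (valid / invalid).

δ = 124.17°, invalid

α = atan 0.4 = 21.80°;  2α = 43.60°
edge 4: e_4 = (-0.37, +3.64);  n_4 = (+0.9949, +0.1011)
edge 5: e_5 = (-1.13, +0.61);  n_5 = (+0.4750, +0.8800)
∠(n_4, n_5) = 55.83°
δ = |180° − 55.83°| = 124.17°
124.17° > 2α = 43.60°  →  invalid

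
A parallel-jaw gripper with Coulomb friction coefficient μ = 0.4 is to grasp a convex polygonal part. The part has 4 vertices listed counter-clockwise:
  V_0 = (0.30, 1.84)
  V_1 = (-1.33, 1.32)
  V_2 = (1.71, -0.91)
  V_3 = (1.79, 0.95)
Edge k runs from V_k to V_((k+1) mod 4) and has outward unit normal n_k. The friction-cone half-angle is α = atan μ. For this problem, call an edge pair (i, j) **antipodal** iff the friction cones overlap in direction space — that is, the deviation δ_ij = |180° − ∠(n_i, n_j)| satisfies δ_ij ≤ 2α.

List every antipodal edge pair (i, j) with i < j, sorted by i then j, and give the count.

α = atan 0.4 = 21.80°;  2α = 43.60°
n_0 = (-0.3039, +0.9527)
n_1 = (-0.5915, -0.8063)
n_2 = (+0.9991, -0.0430)
n_3 = (+0.5128, +0.8585)
  (0,1): δ = 53.96°  ·
  (0,2): δ = 69.84°  ·
  (0,3): δ = 131.46°  ·
  (1,2): δ = 56.20°  ·
  (1,3): δ = 5.41°  ✓
  (2,3): δ = 118.39°  ·
antipodal pairs: 1

count = 1; pairs: (1,3)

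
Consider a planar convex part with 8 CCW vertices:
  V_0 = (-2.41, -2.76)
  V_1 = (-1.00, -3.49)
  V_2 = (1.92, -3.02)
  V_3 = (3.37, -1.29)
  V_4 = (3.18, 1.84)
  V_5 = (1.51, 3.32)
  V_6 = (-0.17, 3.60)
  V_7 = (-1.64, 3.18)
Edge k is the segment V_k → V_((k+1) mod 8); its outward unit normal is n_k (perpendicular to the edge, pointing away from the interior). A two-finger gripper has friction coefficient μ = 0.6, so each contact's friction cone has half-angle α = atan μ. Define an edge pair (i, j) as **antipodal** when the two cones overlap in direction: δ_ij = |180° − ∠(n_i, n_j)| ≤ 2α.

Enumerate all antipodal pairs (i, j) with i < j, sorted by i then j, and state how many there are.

α = atan 0.6 = 30.96°;  2α = 61.93°
n_0 = (-0.4598, -0.8880)
n_1 = (+0.1589, -0.9873)
n_2 = (+0.7664, -0.6424)
n_3 = (+0.9982, +0.0606)
n_4 = (+0.6633, +0.7484)
n_5 = (+0.1644, +0.9864)
n_6 = (-0.2747, +0.9615)
n_7 = (-0.9917, +0.1286)
  (0,1): δ = 143.48°  ·
  (0,2): δ = 102.60°  ·
  (0,3): δ = 59.15°  ✓
  (0,4): δ = 14.18°  ✓
  (0,5): δ = 17.91°  ✓
  (0,6): δ = 43.32°  ✓
  (0,7): δ = 109.99°  ·
  (1,2): δ = 139.11°  ·
  (1,3): δ = 95.67°  ·
  (1,4): δ = 50.69°  ✓
  (1,5): δ = 18.61°  ✓
  (1,6): δ = 6.80°  ✓
  (1,7): δ = 73.47°  ·
  (2,3): δ = 136.56°  ·
  (2,4): δ = 91.58°  ·
  (2,5): δ = 59.49°  ✓
  (2,6): δ = 34.09°  ✓
  (2,7): δ = 32.58°  ✓
  (3,4): δ = 135.02°  ·
  (3,5): δ = 102.94°  ·
  (3,6): δ = 77.53°  ·
  (3,7): δ = 10.86°  ✓
  (4,5): δ = 147.91°  ·
  (4,6): δ = 122.51°  ·
  (4,7): δ = 55.84°  ✓
  (5,6): δ = 154.59°  ·
  (5,7): δ = 87.92°  ·
  (6,7): δ = 113.33°  ·
antipodal pairs: 12

count = 12; pairs: (0,3), (0,4), (0,5), (0,6), (1,4), (1,5), (1,6), (2,5), (2,6), (2,7), (3,7), (4,7)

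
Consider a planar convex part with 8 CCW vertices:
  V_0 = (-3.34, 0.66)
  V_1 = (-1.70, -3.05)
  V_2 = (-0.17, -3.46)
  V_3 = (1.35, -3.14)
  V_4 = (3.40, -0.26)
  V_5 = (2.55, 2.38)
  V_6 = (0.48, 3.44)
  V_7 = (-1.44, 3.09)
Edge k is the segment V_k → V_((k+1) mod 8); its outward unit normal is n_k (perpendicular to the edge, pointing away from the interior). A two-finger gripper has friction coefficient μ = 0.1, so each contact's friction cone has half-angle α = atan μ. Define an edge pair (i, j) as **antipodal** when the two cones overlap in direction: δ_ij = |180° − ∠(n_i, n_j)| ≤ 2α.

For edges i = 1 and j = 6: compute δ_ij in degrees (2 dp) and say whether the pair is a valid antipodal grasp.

δ = 25.33°, invalid

α = atan 0.1 = 5.71°;  2α = 11.42°
edge 1: e_1 = (+1.53, -0.41);  n_1 = (-0.2588, -0.9659)
edge 6: e_6 = (-1.92, -0.35);  n_6 = (-0.1793, +0.9838)
∠(n_1, n_6) = 154.67°
δ = |180° − 154.67°| = 25.33°
25.33° > 2α = 11.42°  →  invalid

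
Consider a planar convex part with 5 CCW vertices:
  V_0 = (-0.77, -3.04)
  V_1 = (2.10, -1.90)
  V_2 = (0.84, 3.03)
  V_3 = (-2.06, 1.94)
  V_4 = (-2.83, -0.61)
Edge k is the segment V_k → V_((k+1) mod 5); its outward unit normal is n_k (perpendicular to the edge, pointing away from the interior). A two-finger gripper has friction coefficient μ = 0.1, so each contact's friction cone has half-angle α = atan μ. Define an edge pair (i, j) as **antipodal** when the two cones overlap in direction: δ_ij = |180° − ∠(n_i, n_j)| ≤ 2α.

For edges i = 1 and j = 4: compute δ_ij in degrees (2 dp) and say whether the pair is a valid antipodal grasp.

α = atan 0.1 = 5.71°;  2α = 11.42°
edge 1: e_1 = (-1.26, +4.93);  n_1 = (+0.9689, +0.2476)
edge 4: e_4 = (+2.06, -2.43);  n_4 = (-0.7628, -0.6466)
∠(n_1, n_4) = 154.05°
δ = |180° − 154.05°| = 25.95°
25.95° > 2α = 11.42°  →  invalid

δ = 25.95°, invalid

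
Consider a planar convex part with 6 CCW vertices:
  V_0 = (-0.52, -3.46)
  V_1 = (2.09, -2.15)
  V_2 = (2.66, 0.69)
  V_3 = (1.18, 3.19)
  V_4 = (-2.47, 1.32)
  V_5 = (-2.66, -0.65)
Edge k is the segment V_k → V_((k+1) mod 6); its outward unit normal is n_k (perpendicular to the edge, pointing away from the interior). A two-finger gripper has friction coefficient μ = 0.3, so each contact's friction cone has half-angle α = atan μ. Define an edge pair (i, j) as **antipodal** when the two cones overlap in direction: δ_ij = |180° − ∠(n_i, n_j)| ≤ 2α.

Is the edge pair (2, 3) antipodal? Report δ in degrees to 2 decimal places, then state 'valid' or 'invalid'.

δ = 93.50°, invalid

α = atan 0.3 = 16.70°;  2α = 33.40°
edge 2: e_2 = (-1.48, +2.50);  n_2 = (+0.8605, +0.5094)
edge 3: e_3 = (-3.65, -1.87);  n_3 = (-0.4560, +0.8900)
∠(n_2, n_3) = 86.50°
δ = |180° − 86.50°| = 93.50°
93.50° > 2α = 33.40°  →  invalid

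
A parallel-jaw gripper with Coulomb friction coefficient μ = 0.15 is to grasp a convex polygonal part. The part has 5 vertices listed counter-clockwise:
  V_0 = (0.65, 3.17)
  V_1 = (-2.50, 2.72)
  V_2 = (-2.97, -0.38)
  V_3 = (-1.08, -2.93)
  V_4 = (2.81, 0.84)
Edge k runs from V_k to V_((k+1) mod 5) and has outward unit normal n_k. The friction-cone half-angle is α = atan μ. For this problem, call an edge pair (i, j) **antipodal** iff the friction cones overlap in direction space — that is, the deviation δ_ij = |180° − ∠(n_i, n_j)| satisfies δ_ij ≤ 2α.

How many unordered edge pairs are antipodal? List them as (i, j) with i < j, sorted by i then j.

α = atan 0.15 = 8.53°;  2α = 17.06°
n_0 = (-0.1414, +0.9899)
n_1 = (-0.9887, +0.1499)
n_2 = (-0.8034, -0.5955)
n_3 = (+0.6959, -0.7181)
n_4 = (+0.7334, +0.6798)
  (0,1): δ = 106.75°  ·
  (0,2): δ = 61.59°  ·
  (0,3): δ = 35.97°  ·
  (0,4): δ = 124.70°  ·
  (1,2): δ = 134.83°  ·
  (1,3): δ = 37.28°  ·
  (1,4): δ = 51.45°  ·
  (2,3): δ = 82.44°  ·
  (2,4): δ = 6.29°  ✓
  (3,4): δ = 91.27°  ·
antipodal pairs: 1

count = 1; pairs: (2,4)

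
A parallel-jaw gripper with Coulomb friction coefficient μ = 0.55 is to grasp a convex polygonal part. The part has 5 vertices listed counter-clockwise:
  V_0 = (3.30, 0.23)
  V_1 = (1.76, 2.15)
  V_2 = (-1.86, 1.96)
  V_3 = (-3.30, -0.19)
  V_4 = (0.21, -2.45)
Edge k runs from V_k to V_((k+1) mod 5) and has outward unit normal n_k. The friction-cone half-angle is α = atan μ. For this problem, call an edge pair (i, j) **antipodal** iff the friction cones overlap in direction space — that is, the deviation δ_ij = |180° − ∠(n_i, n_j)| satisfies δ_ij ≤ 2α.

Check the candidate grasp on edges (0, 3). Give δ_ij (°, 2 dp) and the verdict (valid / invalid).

α = atan 0.55 = 28.81°;  2α = 57.62°
edge 0: e_0 = (-1.54, +1.92);  n_0 = (+0.7801, +0.6257)
edge 3: e_3 = (+3.51, -2.26);  n_3 = (-0.5414, -0.8408)
∠(n_0, n_3) = 161.51°
δ = |180° − 161.51°| = 18.49°
18.49° ≤ 2α = 57.62°  →  valid

δ = 18.49°, valid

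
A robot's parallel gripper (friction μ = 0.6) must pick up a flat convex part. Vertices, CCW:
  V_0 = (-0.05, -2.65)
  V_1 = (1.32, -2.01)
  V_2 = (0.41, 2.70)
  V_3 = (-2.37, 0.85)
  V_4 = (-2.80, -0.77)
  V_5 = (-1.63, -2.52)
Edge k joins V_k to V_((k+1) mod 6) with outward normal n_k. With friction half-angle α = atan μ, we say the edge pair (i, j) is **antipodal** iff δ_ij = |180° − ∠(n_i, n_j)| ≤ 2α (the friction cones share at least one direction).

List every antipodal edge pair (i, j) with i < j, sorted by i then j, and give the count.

α = atan 0.6 = 30.96°;  2α = 61.93°
n_0 = (+0.4232, -0.9060)
n_1 = (+0.9818, +0.1897)
n_2 = (-0.5540, +0.8325)
n_3 = (-0.9665, +0.2565)
n_4 = (-0.8313, -0.5558)
n_5 = (-0.0820, -0.9966)
  (0,1): δ = 104.10°  ·
  (0,2): δ = 8.60°  ✓
  (0,3): δ = 50.09°  ✓
  (0,4): δ = 98.73°  ·
  (0,5): δ = 150.26°  ·
  (1,2): δ = 67.29°  ·
  (1,3): δ = 25.80°  ✓
  (1,4): δ = 22.83°  ✓
  (1,5): δ = 74.36°  ·
  (2,3): δ = 138.51°  ·
  (2,4): δ = 89.88°  ·
  (2,5): δ = 38.35°  ✓
  (3,4): δ = 131.37°  ·
  (3,5): δ = 79.84°  ·
  (4,5): δ = 128.47°  ·
antipodal pairs: 5

count = 5; pairs: (0,2), (0,3), (1,3), (1,4), (2,5)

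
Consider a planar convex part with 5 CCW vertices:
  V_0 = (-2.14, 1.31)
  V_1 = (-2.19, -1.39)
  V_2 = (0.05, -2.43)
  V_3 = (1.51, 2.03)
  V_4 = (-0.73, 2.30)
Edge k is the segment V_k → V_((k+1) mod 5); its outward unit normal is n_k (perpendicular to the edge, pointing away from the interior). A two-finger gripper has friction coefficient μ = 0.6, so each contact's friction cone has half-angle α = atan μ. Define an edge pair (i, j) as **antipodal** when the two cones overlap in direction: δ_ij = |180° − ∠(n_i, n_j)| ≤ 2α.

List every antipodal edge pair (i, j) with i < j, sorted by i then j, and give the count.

α = atan 0.6 = 30.96°;  2α = 61.93°
n_0 = (-0.9998, +0.0185)
n_1 = (-0.4211, -0.9070)
n_2 = (+0.9504, -0.3111)
n_3 = (+0.1197, +0.9928)
n_4 = (-0.5746, +0.8184)
  (0,1): δ = 113.84°  ·
  (0,2): δ = 17.07°  ✓
  (0,3): δ = 84.19°  ·
  (0,4): δ = 126.13°  ·
  (1,2): δ = 83.22°  ·
  (1,3): δ = 18.03°  ✓
  (1,4): δ = 59.98°  ✓
  (2,3): δ = 78.75°  ·
  (2,4): δ = 36.80°  ✓
  (3,4): δ = 138.05°  ·
antipodal pairs: 4

count = 4; pairs: (0,2), (1,3), (1,4), (2,4)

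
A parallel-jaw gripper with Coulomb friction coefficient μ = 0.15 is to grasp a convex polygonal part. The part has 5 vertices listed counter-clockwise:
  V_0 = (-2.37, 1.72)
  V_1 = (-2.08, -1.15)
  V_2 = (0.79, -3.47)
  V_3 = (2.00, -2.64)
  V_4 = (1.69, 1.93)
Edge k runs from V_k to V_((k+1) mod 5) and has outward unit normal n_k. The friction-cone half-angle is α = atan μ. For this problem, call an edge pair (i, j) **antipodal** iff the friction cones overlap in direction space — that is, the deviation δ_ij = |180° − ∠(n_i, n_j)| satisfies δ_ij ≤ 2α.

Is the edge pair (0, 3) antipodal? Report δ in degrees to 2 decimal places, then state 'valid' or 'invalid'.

δ = 1.89°, valid

α = atan 0.15 = 8.53°;  2α = 17.06°
edge 0: e_0 = (+0.29, -2.87);  n_0 = (-0.9949, -0.1005)
edge 3: e_3 = (-0.31, +4.57);  n_3 = (+0.9977, +0.0677)
∠(n_0, n_3) = 178.11°
δ = |180° − 178.11°| = 1.89°
1.89° ≤ 2α = 17.06°  →  valid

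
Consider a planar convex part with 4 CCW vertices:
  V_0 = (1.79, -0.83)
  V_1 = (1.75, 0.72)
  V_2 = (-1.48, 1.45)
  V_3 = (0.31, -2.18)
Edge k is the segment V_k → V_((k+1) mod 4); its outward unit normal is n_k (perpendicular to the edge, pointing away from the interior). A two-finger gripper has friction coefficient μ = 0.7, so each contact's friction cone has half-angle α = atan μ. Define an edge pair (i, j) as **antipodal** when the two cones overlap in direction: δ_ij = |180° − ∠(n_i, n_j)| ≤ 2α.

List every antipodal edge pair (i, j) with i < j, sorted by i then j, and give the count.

α = atan 0.7 = 34.99°;  2α = 69.98°
n_0 = (+0.9997, +0.0258)
n_1 = (+0.2204, +0.9754)
n_2 = (-0.8969, -0.4423)
n_3 = (+0.6739, -0.7388)
  (0,1): δ = 104.21°  ·
  (0,2): δ = 24.77°  ✓
  (0,3): δ = 130.89°  ·
  (1,2): δ = 51.02°  ✓
  (1,3): δ = 55.11°  ✓
  (2,3): δ = 73.88°  ·
antipodal pairs: 3

count = 3; pairs: (0,2), (1,2), (1,3)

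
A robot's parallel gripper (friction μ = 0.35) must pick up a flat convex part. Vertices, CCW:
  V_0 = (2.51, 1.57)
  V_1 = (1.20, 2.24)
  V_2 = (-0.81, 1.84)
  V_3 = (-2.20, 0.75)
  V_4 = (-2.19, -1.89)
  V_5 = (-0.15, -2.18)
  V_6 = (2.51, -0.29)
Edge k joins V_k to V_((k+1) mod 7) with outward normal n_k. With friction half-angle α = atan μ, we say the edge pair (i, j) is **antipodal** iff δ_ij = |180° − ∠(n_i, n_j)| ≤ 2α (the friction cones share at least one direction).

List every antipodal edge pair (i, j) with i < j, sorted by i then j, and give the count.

α = atan 0.35 = 19.29°;  2α = 38.58°
n_0 = (+0.4554, +0.8903)
n_1 = (-0.1952, +0.9808)
n_2 = (-0.6171, +0.7869)
n_3 = (-1.0000, -0.0038)
n_4 = (-0.1407, -0.9900)
n_5 = (+0.5792, -0.8152)
n_6 = (+1.0000, -0.0000)
  (0,1): δ = 141.66°  ·
  (0,2): δ = 114.81°  ·
  (0,3): δ = 62.70°  ·
  (0,4): δ = 19.00°  ✓
  (0,5): δ = 62.48°  ·
  (0,6): δ = 117.09°  ·
  (1,2): δ = 153.15°  ·
  (1,3): δ = 101.04°  ·
  (1,4): δ = 19.35°  ✓
  (1,5): δ = 24.14°  ✓
  (1,6): δ = 78.74°  ·
  (2,3): δ = 127.89°  ·
  (2,4): δ = 46.19°  ·
  (2,5): δ = 2.71°  ✓
  (2,6): δ = 51.90°  ·
  (3,4): δ = 98.31°  ·
  (3,5): δ = 54.82°  ·
  (3,6): δ = 0.22°  ✓
  (4,5): δ = 136.51°  ·
  (4,6): δ = 81.91°  ·
  (5,6): δ = 125.39°  ·
antipodal pairs: 5

count = 5; pairs: (0,4), (1,4), (1,5), (2,5), (3,6)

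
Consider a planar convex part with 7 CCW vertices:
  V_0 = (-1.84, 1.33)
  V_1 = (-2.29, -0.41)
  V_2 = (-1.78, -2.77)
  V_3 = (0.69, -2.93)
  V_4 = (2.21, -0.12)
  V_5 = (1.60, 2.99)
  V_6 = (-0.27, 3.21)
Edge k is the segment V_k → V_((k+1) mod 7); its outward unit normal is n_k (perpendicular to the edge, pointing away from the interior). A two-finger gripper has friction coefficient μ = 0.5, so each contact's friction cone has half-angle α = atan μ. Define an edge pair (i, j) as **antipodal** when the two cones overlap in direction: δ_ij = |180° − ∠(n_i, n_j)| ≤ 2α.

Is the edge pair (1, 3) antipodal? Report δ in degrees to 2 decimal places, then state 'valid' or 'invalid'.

α = atan 0.5 = 26.57°;  2α = 53.13°
edge 1: e_1 = (+0.51, -2.36);  n_1 = (-0.9774, -0.2112)
edge 3: e_3 = (+1.52, +2.81);  n_3 = (+0.8796, -0.4758)
∠(n_1, n_3) = 139.40°
δ = |180° − 139.40°| = 40.60°
40.60° ≤ 2α = 53.13°  →  valid

δ = 40.60°, valid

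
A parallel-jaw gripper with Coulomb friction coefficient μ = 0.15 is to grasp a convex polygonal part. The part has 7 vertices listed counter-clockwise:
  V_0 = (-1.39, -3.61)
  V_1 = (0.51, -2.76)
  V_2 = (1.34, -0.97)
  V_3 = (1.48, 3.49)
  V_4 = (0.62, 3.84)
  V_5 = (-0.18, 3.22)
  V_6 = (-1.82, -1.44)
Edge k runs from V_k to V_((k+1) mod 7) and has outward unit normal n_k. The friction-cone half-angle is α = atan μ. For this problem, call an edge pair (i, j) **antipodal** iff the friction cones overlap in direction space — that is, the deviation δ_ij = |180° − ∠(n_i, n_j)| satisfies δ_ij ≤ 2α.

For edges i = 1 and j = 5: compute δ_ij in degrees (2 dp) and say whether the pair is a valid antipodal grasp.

δ = 5.49°, valid

α = atan 0.15 = 8.53°;  2α = 17.06°
edge 1: e_1 = (+0.83, +1.79);  n_1 = (+0.9072, -0.4207)
edge 5: e_5 = (-1.64, -4.66);  n_5 = (-0.9433, +0.3320)
∠(n_1, n_5) = 174.51°
δ = |180° − 174.51°| = 5.49°
5.49° ≤ 2α = 17.06°  →  valid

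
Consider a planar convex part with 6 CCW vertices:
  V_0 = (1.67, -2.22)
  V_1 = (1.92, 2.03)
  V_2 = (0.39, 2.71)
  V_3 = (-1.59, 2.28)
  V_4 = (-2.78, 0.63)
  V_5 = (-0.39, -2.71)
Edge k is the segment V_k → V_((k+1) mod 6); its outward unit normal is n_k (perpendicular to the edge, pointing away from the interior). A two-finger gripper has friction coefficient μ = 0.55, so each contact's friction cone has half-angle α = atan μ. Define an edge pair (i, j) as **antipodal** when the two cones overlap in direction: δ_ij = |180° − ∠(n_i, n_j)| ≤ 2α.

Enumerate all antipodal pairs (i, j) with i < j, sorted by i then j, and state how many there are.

α = atan 0.55 = 28.81°;  2α = 57.62°
n_0 = (+0.9983, -0.0587)
n_1 = (+0.4061, +0.9138)
n_2 = (-0.2122, +0.9772)
n_3 = (-0.8111, +0.5850)
n_4 = (-0.8132, -0.5819)
n_5 = (+0.2314, -0.9729)
  (0,1): δ = 110.60°  ·
  (0,2): δ = 74.38°  ·
  (0,3): δ = 32.43°  ✓
  (0,4): δ = 38.95°  ✓
  (0,5): δ = 106.75°  ·
  (1,2): δ = 143.78°  ·
  (1,3): δ = 101.84°  ·
  (1,4): δ = 30.45°  ✓
  (1,5): δ = 37.34°  ✓
  (2,3): δ = 138.05°  ·
  (2,4): δ = 66.67°  ·
  (2,5): δ = 1.13°  ✓
  (3,4): δ = 108.61°  ·
  (3,5): δ = 40.82°  ✓
  (4,5): δ = 112.21°  ·
antipodal pairs: 6

count = 6; pairs: (0,3), (0,4), (1,4), (1,5), (2,5), (3,5)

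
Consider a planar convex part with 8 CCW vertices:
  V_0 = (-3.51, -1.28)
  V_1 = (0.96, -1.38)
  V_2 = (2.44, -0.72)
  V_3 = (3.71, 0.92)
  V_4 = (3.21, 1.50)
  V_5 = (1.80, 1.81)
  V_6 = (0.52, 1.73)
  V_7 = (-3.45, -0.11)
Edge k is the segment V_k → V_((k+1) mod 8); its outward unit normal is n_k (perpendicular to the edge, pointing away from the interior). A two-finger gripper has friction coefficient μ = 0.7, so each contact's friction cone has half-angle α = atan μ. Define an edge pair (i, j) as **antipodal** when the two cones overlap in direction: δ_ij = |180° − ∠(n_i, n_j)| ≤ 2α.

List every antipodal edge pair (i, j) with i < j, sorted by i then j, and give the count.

α = atan 0.7 = 34.99°;  2α = 69.98°
n_0 = (-0.0224, -0.9997)
n_1 = (+0.4073, -0.9133)
n_2 = (+0.7906, -0.6123)
n_3 = (+0.7574, +0.6529)
n_4 = (+0.2147, +0.9767)
n_5 = (-0.0624, +0.9981)
n_6 = (-0.4205, +0.9073)
n_7 = (-0.9987, +0.0512)
  (0,1): δ = 154.68°  ·
  (0,2): δ = 126.47°  ·
  (0,3): δ = 47.95°  ✓
  (0,4): δ = 11.12°  ✓
  (0,5): δ = 4.86°  ✓
  (0,6): δ = 26.15°  ✓
  (0,7): δ = 88.35°  ·
  (1,2): δ = 151.79°  ·
  (1,3): δ = 73.27°  ·
  (1,4): δ = 36.43°  ✓
  (1,5): δ = 20.46°  ✓
  (1,6): δ = 0.83°  ✓
  (1,7): δ = 63.03°  ✓
  (2,3): δ = 101.48°  ·
  (2,4): δ = 64.65°  ✓
  (2,5): δ = 48.67°  ✓
  (2,6): δ = 27.38°  ✓
  (2,7): δ = 34.82°  ✓
  (3,4): δ = 143.16°  ·
  (3,5): δ = 127.19°  ·
  (3,6): δ = 105.90°  ·
  (3,7): δ = 43.70°  ✓
  (4,5): δ = 164.02°  ·
  (4,6): δ = 142.73°  ·
  (4,7): δ = 80.54°  ·
  (5,6): δ = 158.71°  ·
  (5,7): δ = 96.51°  ·
  (6,7): δ = 117.80°  ·
antipodal pairs: 13

count = 13; pairs: (0,3), (0,4), (0,5), (0,6), (1,4), (1,5), (1,6), (1,7), (2,4), (2,5), (2,6), (2,7), (3,7)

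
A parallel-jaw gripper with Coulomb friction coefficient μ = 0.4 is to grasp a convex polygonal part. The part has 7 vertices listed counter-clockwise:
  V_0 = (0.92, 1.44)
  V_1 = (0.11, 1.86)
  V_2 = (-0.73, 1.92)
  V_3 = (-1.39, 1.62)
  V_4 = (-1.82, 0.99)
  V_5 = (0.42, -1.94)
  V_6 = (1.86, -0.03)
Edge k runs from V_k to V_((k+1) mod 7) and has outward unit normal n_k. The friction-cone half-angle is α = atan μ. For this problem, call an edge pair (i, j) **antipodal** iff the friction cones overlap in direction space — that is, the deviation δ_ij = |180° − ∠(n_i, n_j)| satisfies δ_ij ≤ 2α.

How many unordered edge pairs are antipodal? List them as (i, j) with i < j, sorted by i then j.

α = atan 0.4 = 21.80°;  2α = 43.60°
n_0 = (+0.4603, +0.8878)
n_1 = (+0.0712, +0.9975)
n_2 = (-0.4138, +0.9104)
n_3 = (-0.8259, +0.5637)
n_4 = (-0.7944, -0.6073)
n_5 = (+0.7985, -0.6020)
n_6 = (+0.8425, +0.5387)
  (0,1): δ = 156.68°  ·
  (0,2): δ = 128.15°  ·
  (0,3): δ = 96.91°  ·
  (0,4): δ = 25.19°  ✓
  (0,5): δ = 80.39°  ·
  (0,6): δ = 150.00°  ·
  (1,2): δ = 151.47°  ·
  (1,3): δ = 120.23°  ·
  (1,4): δ = 48.52°  ·
  (1,5): δ = 57.07°  ·
  (1,6): δ = 126.68°  ·
  (2,3): δ = 148.76°  ·
  (2,4): δ = 77.05°  ·
  (2,5): δ = 28.54°  ✓
  (2,6): δ = 98.15°  ·
  (3,4): δ = 108.29°  ·
  (3,5): δ = 2.70°  ✓
  (3,6): δ = 66.91°  ·
  (4,5): δ = 74.41°  ·
  (4,6): δ = 4.80°  ✓
  (5,6): δ = 110.39°  ·
antipodal pairs: 4

count = 4; pairs: (0,4), (2,5), (3,5), (4,6)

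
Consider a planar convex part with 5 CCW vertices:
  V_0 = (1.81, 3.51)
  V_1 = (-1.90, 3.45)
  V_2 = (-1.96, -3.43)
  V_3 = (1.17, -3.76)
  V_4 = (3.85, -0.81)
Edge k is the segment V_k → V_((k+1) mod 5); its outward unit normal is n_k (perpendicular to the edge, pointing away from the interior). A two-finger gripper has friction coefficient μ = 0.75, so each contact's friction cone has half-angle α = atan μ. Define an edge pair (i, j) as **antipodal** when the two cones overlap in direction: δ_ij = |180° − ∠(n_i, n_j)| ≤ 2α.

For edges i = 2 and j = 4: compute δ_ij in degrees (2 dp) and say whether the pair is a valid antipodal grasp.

α = atan 0.75 = 36.87°;  2α = 73.74°
edge 2: e_2 = (+3.13, -0.33);  n_2 = (-0.1049, -0.9945)
edge 4: e_4 = (-2.04, +4.32);  n_4 = (+0.9042, +0.4270)
∠(n_2, n_4) = 121.30°
δ = |180° − 121.30°| = 58.70°
58.70° ≤ 2α = 73.74°  →  valid

δ = 58.70°, valid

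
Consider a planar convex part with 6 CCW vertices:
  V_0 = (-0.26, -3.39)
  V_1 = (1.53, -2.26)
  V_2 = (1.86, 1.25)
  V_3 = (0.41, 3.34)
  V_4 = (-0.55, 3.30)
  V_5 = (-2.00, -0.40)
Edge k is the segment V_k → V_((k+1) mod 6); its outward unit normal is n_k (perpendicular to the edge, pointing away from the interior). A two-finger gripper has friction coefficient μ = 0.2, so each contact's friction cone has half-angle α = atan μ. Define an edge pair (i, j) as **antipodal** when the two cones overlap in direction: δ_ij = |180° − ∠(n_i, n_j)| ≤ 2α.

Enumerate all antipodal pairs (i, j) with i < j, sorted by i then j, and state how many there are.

α = atan 0.2 = 11.31°;  2α = 22.62°
n_0 = (+0.5338, -0.8456)
n_1 = (+0.9956, -0.0936)
n_2 = (+0.8216, +0.5700)
n_3 = (-0.0416, +0.9991)
n_4 = (-0.9311, +0.3649)
n_5 = (-0.8643, -0.5030)
  (0,1): δ = 127.63°  ·
  (0,2): δ = 87.51°  ·
  (0,3): δ = 29.88°  ·
  (0,4): δ = 36.34°  ·
  (0,5): δ = 87.93°  ·
  (1,2): δ = 139.88°  ·
  (1,3): δ = 82.24°  ·
  (1,4): δ = 16.03°  ✓
  (1,5): δ = 35.57°  ·
  (2,3): δ = 122.37°  ·
  (2,4): δ = 56.15°  ·
  (2,5): δ = 4.56°  ✓
  (3,4): δ = 113.79°  ·
  (3,5): δ = 62.19°  ·
  (4,5): δ = 128.40°  ·
antipodal pairs: 2

count = 2; pairs: (1,4), (2,5)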